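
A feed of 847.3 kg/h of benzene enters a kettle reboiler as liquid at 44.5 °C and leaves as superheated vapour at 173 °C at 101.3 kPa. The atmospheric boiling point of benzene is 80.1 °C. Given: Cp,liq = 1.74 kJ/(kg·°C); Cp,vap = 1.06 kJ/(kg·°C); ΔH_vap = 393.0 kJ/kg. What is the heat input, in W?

Q = 130000 W

liquid 44.5→80.1 °C: 61.944 kJ/kg
vaporisation at 80.1 °C: 393 kJ/kg
vapour 80.1→173 °C: 98.474 kJ/kg
Δh = 61.944 + 393 + 98.474 = 553.42 kJ/kg
Q = ṁ·Δh = 847.3 kg/h × 553.42 kJ/kg = 468910 kJ/h
|Q| = 130.25 kW = 130250 W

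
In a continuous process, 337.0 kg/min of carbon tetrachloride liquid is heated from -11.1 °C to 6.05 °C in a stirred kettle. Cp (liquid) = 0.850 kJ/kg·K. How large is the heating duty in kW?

Q = 81.9 kW

Q = ṁ·Cp·ΔT = 337.0 × 0.850 × (6.05 − -11.1) = 4912.6 kJ/min
Converting: 4912.6 / 60 s = 81.877 kW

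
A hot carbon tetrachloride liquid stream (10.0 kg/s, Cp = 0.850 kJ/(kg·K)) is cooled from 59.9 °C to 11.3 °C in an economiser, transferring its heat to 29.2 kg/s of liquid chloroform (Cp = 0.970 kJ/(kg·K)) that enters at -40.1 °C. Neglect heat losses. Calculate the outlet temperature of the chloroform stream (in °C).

T_c,out = -25.5 °C

Heat released by hot stream: Q = 10.0 × 0.850 × (59.9 − 11.3) = 413.1 kJ/s
Energy balance on cold side (adiabatic exchanger): Q = ṁ_c·Cp_c·(T_c,out − T_c,in)
T_c,out = -40.1 + 413.1/(29.2 × 0.970) = -25.515 °C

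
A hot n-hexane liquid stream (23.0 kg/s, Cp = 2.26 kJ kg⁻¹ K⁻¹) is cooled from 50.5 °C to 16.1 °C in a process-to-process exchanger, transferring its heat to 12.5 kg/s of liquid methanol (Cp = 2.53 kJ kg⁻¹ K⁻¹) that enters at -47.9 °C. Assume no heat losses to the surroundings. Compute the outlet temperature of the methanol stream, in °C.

Heat released by hot stream: Q = 23.0 × 2.26 × (50.5 − 16.1) = 1788.1 kJ/s
Energy balance on cold side (adiabatic exchanger): Q = ṁ_c·Cp_c·(T_c,out − T_c,in)
T_c,out = -47.9 + 1788.1/(12.5 × 2.53) = 8.6411 °C

T_c,out = 8.64 °C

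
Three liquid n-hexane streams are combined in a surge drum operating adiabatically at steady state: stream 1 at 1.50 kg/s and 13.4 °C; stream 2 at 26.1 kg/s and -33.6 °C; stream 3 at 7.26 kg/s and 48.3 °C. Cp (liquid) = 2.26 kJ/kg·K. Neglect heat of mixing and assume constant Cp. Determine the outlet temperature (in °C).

No heat crosses the boundary, so H_out = H_in.
Σ ṁᵢCp,ᵢTᵢ = 1.50×2.26×13.4 + 26.1×2.26×-33.6 + 7.26×2.26×48.3 = -1144
Σ ṁᵢCp,ᵢ = 1.50×2.26 + 26.1×2.26 + 7.26×2.26 = 78.784
T_out = -1144 / 78.784 = -14.521 °C

T_out = -14.5 °C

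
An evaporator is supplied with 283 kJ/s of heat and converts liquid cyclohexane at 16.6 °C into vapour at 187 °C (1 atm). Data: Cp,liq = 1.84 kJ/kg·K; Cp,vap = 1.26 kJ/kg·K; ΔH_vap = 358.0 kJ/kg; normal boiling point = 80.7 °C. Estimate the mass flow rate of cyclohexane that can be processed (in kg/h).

ṁ = 1670 kg/h

Δh = 1.84×(80.7−16.6) + 358.0 + 1.26×(187−80.7) = 609.88 kJ/kg
Q = 283 kJ/s = 283 kJ/s = 1.0188e+06 kJ/h
ṁ = Q/Δh = 1.0188e+06 / 609.88 = 1670.5 kg/h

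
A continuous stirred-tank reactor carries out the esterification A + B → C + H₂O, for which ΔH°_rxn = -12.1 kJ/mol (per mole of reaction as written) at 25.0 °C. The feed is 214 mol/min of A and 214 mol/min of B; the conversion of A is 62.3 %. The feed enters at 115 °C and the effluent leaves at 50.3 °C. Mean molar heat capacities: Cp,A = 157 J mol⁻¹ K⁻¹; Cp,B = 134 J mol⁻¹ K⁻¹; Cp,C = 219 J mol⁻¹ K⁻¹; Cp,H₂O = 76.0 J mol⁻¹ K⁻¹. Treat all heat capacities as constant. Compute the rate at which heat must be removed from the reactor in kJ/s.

Q_out = 93.8 kJ/s

Extent of reaction ξ = 0.623 × 214 = 133.32 mol/min
Reaction term: ξ·ΔH°_rxn = 133.32 × -12.1 = -1613.2 kJ/min
Sensible, feed 115→25 °C: -5604.7 kJ/min
Outlet flows (mol/min): A 80.678, B 80.678, C 133.32, H₂O 133.32
Sensible, products 25→50.3 °C: 1589 kJ/min
Q = ΔH = -5628.8 kJ/min = -93.814 kW
Heat removed = 93.814 kJ/s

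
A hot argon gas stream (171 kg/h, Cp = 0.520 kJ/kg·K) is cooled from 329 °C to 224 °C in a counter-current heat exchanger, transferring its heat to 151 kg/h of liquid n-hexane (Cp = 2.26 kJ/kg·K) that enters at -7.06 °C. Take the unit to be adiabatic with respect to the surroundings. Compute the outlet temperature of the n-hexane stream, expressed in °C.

T_c,out = 20.3 °C

Heat released by hot stream: Q = 171 × 0.520 × (329 − 224) = 9336.6 kJ/h
Energy balance on cold side (adiabatic exchanger): Q = ṁ_c·Cp_c·(T_c,out − T_c,in)
T_c,out = -7.06 + 9336.6/(151 × 2.26) = 20.299 °C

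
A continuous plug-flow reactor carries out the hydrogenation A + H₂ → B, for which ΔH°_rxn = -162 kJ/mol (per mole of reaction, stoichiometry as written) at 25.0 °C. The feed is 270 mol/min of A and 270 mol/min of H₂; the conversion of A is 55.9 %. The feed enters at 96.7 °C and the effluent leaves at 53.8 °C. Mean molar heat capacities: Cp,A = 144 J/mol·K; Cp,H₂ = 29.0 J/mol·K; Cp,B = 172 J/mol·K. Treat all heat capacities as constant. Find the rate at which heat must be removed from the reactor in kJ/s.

Q_out = 441 kJ/s

Extent of reaction ξ = 0.559 × 270 = 150.93 mol/min
Reaction term: ξ·ΔH°_rxn = 150.93 × -162 = -24451 kJ/min
Sensible, feed 96.7→25 °C: -3349.1 kJ/min
Outlet flows (mol/min): A 119.07, H₂ 119.07, B 150.93
Sensible, products 25→53.8 °C: 1340.9 kJ/min
Q = ΔH = -26459 kJ/min = -440.98 kW
Heat removed = 440.98 kJ/s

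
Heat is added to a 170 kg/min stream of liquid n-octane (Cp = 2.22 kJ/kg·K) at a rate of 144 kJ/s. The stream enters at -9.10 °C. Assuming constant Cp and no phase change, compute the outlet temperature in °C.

Q = 144 kJ/s = 8640 kJ/min
ΔT = Q/(ṁ·Cp) = 8640/(170×2.22) = 22.893 K
T_out = -9.10 + 22.893 = 13.793 °C

T_out = 13.8 °C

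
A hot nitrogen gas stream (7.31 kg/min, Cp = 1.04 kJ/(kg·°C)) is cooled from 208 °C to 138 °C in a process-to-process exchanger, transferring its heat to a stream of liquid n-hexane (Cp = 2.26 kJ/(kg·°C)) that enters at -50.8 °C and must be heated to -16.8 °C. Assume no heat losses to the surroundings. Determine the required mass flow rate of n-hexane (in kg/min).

Heat released by hot stream: Q = 7.31 × 1.04 × (208 − 138) = 532.17 kJ/min
Energy balance on cold side (adiabatic exchanger): Q = ṁ_c·Cp_c·(T_c,out − T_c,in)
ṁ_c = 532.17 / [2.26 × (-16.8 − -50.8)] = 6.9257 kg/min

ṁ_c = 6.93 kg/min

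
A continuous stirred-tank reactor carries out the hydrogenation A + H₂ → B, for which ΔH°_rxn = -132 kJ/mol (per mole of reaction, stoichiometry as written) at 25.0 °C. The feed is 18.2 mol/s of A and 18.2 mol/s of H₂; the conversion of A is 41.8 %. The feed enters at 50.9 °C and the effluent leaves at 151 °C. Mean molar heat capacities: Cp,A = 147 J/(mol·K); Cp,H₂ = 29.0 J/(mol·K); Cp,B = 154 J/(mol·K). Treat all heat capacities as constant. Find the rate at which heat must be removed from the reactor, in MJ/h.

Extent of reaction ξ = 0.418 × 18.2 = 7.6076 mol/s
Reaction term: ξ·ΔH°_rxn = 7.6076 × -132 = -1004.2 kJ/s
Sensible, feed 50.9→25 °C: -82.963 kJ/s
Outlet flows (mol/s): A 10.592, H₂ 10.592, B 7.6076
Sensible, products 25→151 °C: 382.51 kJ/s
Q = ΔH = -704.65 kJ/s = -704.65 kW
Heat removed = 2536.7 MJ/h

Q_out = 2540 MJ/h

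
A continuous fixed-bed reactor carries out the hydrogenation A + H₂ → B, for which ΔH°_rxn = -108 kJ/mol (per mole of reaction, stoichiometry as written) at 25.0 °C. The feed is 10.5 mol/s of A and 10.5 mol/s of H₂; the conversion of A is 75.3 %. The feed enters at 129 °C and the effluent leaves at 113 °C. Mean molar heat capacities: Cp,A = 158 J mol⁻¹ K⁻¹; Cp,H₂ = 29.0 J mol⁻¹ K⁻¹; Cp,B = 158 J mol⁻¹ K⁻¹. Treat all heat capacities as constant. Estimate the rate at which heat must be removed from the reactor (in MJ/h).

Extent of reaction ξ = 0.753 × 10.5 = 7.9065 mol/s
Reaction term: ξ·ΔH°_rxn = 7.9065 × -108 = -853.9 kJ/s
Sensible, feed 129→25 °C: -204.2 kJ/s
Outlet flows (mol/s): A 2.5935, H₂ 2.5935, B 7.9065
Sensible, products 25→113 °C: 152.61 kJ/s
Q = ΔH = -905.5 kJ/s = -905.5 kW
Heat removed = 3259.8 MJ/h

Q_out = 3260 MJ/h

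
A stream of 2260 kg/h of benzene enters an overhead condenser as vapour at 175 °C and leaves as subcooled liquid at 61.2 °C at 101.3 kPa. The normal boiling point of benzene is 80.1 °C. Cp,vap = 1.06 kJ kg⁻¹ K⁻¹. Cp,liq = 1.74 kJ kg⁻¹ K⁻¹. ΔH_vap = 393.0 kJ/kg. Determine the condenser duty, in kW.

vapour 175→80.1 °C: -100.59 kJ/kg
condensation at 80.1 °C: -393 kJ/kg
liquid 80.1→61.2 °C: -32.886 kJ/kg
Δh = -100.59 + -393 + -32.886 = -526.48 kJ/kg
Q = ṁ·Δh = 2260 kg/h × -526.48 kJ/kg = -1.1898e+06 kJ/h
|Q| = 330.51 kW

Q_c = 331 kW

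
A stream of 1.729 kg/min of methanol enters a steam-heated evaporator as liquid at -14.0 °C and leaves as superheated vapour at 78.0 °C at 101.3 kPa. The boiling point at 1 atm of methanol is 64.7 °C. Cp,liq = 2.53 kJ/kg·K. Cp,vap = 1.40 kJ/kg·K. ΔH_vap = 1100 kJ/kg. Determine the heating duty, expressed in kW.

liquid -14.0→64.7 °C: 199.11 kJ/kg
vaporisation at 64.7 °C: 1100 kJ/kg
vapour 64.7→78.0 °C: 18.62 kJ/kg
Δh = 199.11 + 1100 + 18.62 = 1317.7 kJ/kg
Q = ṁ·Δh = 1.729 kg/min × 1317.7 kJ/kg = 2278.4 kJ/min
|Q| = 37.973 kW

Q = 38.0 kW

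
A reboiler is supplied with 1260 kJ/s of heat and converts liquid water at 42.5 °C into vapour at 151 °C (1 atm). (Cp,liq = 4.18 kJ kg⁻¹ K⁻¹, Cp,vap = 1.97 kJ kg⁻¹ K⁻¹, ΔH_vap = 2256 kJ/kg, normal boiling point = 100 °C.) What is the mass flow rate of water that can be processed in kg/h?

ṁ = 1750 kg/h

Δh = 4.18×(100−42.5) + 2256 + 1.97×(151−100) = 2596.8 kJ/kg
Q = 1260 kJ/s = 1260 kJ/s = 4.536e+06 kJ/h
ṁ = Q/Δh = 4.536e+06 / 2596.8 = 1746.8 kg/h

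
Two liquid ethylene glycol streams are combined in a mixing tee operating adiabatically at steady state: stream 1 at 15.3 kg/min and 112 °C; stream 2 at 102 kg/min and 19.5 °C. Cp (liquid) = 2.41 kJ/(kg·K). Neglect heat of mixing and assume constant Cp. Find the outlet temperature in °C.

No heat crosses the boundary, so H_out = H_in.
T_out = Σ ṁᵢCp,ᵢTᵢ / Σ ṁᵢCp,ᵢ
      = 8923.3 / 282.69 = 31.565 °C

T_out = 31.6 °C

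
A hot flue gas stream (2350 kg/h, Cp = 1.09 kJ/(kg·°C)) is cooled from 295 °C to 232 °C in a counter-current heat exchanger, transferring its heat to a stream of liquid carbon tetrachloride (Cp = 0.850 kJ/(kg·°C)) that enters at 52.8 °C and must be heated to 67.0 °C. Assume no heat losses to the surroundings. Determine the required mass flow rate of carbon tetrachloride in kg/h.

ṁ_c = 13400 kg/h

Heat released by hot stream: Q = 2350 × 1.09 × (295 − 232) = 161370 kJ/h
Energy balance on cold side (adiabatic exchanger): Q = ṁ_c·Cp_c·(T_c,out − T_c,in)
ṁ_c = 161370 / [0.850 × (67.0 − 52.8)] = 13370 kg/h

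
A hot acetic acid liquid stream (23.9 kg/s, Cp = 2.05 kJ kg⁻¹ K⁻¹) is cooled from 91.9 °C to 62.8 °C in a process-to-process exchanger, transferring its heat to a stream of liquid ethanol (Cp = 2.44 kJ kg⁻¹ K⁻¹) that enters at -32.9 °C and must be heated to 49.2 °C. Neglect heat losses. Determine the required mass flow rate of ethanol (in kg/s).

ṁ_c = 7.12 kg/s

Heat released by hot stream: Q = 23.9 × 2.05 × (91.9 − 62.8) = 1425.8 kJ/s
Energy balance on cold side (adiabatic exchanger): Q = ṁ_c·Cp_c·(T_c,out − T_c,in)
ṁ_c = 1425.8 / [2.44 × (49.2 − -32.9)] = 7.1172 kg/s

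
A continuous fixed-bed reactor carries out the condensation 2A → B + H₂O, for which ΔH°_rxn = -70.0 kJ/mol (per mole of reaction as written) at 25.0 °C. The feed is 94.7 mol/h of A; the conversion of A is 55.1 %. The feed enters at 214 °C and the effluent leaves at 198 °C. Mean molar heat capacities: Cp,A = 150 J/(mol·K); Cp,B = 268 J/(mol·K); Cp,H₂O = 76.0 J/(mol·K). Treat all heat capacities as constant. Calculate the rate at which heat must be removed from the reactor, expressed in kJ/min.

Extent of reaction ξ = 0.551 × 94.7 / 2 = 26.09 mol/h
Reaction term: ξ·ΔH°_rxn = 26.09 × -70.0 = -1826.3 kJ/h
Sensible, feed 214→25 °C: -2684.7 kJ/h
Outlet flows (mol/h): A 42.52, B 26.09, H₂O 26.09
Sensible, products 25→198 °C: 2656.1 kJ/h
Q = ΔH = -1855 kJ/h = -0.51527 kW
Heat removed = 30.916 kJ/min

Q_out = 30.9 kJ/min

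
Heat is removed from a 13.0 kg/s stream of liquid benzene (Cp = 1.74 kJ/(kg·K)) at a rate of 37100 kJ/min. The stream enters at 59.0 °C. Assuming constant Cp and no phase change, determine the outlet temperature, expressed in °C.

T_out = 31.7 °C

Q = 37100 kJ/min = 618.33 kJ/s
ΔT = Q/(ṁ·Cp) = 618.33/(13.0×1.74) = 27.336 K
T_out = 59.0 − 27.336 = 31.664 °C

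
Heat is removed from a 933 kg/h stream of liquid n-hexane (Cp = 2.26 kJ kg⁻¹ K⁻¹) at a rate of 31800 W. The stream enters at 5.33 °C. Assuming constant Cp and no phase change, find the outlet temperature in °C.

Q = 31800 W = 114480 kJ/h
ΔT = Q/(ṁ·Cp) = 114480/(933×2.26) = 54.292 K
T_out = 5.33 − 54.292 = -48.962 °C

T_out = -49.0 °C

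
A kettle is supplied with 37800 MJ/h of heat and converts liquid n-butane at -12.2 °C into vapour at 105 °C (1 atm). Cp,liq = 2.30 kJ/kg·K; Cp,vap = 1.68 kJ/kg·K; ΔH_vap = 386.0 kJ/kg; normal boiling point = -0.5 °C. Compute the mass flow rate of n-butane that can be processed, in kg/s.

Δh = 2.30×(-0.5−-12.2) + 386.0 + 1.68×(105−-0.5) = 590.15 kJ/kg
Q = 37800 MJ/h = 10500 kJ/s = 10500 kJ/s
ṁ = Q/Δh = 10500 / 590.15 = 17.792 kg/s

ṁ = 17.8 kg/s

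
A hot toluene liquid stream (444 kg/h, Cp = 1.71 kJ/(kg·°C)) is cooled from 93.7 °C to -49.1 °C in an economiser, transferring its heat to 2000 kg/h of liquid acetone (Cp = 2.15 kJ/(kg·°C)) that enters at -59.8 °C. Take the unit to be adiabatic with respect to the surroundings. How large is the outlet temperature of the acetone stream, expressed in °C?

Heat released by hot stream: Q = 444 × 1.71 × (93.7 − -49.1) = 108420 kJ/h
Energy balance on cold side (adiabatic exchanger): Q = ṁ_c·Cp_c·(T_c,out − T_c,in)
T_c,out = -59.8 + 108420/(2000 × 2.15) = -34.586 °C

T_c,out = -34.6 °C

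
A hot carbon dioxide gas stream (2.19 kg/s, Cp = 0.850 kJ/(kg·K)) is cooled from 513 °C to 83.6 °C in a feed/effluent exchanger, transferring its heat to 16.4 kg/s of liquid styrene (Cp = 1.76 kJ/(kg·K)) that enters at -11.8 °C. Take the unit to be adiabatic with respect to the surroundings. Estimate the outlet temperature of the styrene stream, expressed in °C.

T_c,out = 15.9 °C

Heat released by hot stream: Q = 2.19 × 0.850 × (513 − 83.6) = 799.33 kJ/s
Energy balance on cold side (adiabatic exchanger): Q = ṁ_c·Cp_c·(T_c,out − T_c,in)
T_c,out = -11.8 + 799.33/(16.4 × 1.76) = 15.893 °C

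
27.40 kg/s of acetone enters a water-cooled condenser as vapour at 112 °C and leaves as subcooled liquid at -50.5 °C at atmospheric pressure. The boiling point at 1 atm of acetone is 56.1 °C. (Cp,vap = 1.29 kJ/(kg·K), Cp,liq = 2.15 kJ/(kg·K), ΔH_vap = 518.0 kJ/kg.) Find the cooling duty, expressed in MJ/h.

Q_c = 80800 MJ/h

vapour 112→56.1 °C: -72.111 kJ/kg
condensation at 56.1 °C: -518 kJ/kg
liquid 56.1→-50.5 °C: -229.19 kJ/kg
Δh = -72.111 + -518 + -229.19 = -819.3 kJ/kg
Q = ṁ·Δh = 27.40 kg/s × -819.3 kJ/kg = -22449 kJ/s
|Q| = 22449 kW = 80816 MJ/h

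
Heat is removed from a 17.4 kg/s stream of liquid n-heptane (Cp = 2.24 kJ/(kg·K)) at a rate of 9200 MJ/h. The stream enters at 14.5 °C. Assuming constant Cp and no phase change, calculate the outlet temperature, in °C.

T_out = -51.1 °C

Q = 9200 MJ/h = 2555.6 kJ/s
ΔT = Q/(ṁ·Cp) = 2555.6/(17.4×2.24) = 65.567 K
T_out = 14.5 − 65.567 = -51.067 °C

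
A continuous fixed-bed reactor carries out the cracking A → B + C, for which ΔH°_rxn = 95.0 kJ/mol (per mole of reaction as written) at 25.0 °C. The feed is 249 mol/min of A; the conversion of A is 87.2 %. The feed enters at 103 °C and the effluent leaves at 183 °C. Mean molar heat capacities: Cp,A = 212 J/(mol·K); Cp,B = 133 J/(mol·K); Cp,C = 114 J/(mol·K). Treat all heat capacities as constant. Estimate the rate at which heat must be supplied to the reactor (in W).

Q_in = 434000 W

Extent of reaction ξ = 0.872 × 249 = 217.13 mol/min
Reaction term: ξ·ΔH°_rxn = 217.13 × 95.0 = 20627 kJ/min
Sensible, feed 103→25 °C: -4117.5 kJ/min
Outlet flows (mol/min): A 31.872, B 217.13, C 217.13
Sensible, products 25→183 °C: 9541.2 kJ/min
Q = ΔH = 26051 kJ/min = 434.18 kW
Heat supplied = 434180 W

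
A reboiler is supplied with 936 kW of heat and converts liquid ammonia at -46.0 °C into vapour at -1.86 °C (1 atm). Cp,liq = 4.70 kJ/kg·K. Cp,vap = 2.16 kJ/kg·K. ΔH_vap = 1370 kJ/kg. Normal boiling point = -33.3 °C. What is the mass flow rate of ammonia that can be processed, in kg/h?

Δh = 4.70×(-33.3−-46.0) + 1370 + 2.16×(-1.86−-33.3) = 1497.6 kJ/kg
Q = 936 kW = 936 kJ/s = 3.3696e+06 kJ/h
ṁ = Q/Δh = 3.3696e+06 / 1497.6 = 2250 kg/h

ṁ = 2250 kg/h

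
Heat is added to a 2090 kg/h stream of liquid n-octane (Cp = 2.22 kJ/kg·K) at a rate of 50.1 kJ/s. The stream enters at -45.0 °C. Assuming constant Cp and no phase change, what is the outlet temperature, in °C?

Q = 50.1 kJ/s = 180360 kJ/h
ΔT = Q/(ṁ·Cp) = 180360/(2090×2.22) = 38.872 K
T_out = -45.0 + 38.872 = -6.1276 °C

T_out = -6.13 °C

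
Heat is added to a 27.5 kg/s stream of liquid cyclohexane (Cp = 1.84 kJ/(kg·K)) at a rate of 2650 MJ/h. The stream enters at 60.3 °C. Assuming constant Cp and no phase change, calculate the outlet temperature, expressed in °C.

Q = 2650 MJ/h = 736.11 kJ/s
ΔT = Q/(ṁ·Cp) = 736.11/(27.5×1.84) = 14.548 K
T_out = 60.3 + 14.548 = 74.848 °C

T_out = 74.8 °C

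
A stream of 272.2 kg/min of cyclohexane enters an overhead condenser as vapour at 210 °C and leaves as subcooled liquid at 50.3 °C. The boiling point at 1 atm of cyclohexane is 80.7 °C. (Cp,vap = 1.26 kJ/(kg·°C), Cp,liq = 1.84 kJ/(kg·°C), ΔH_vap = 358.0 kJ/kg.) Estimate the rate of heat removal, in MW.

vapour 210→80.7 °C: -162.92 kJ/kg
condensation at 80.7 °C: -358 kJ/kg
liquid 80.7→50.3 °C: -55.936 kJ/kg
Δh = -162.92 + -358 + -55.936 = -576.85 kJ/kg
Q = ṁ·Δh = 272.2 kg/min × -576.85 kJ/kg = -157020 kJ/min
|Q| = 2617 kW = 2.617 MW

Q_c = 2.62 MW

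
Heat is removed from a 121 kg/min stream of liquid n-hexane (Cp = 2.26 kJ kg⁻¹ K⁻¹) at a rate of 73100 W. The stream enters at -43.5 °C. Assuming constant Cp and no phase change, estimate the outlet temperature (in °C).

T_out = -59.5 °C

Q = 73100 W = 4386 kJ/min
ΔT = Q/(ṁ·Cp) = 4386/(121×2.26) = 16.039 K
T_out = -43.5 − 16.039 = -59.539 °C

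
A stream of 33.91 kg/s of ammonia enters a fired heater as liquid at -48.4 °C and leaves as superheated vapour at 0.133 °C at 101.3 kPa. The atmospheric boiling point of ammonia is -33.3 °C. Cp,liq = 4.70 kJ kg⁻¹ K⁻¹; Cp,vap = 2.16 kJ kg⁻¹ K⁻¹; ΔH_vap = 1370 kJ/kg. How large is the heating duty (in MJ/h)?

liquid -48.4→-33.3 °C: 70.97 kJ/kg
vaporisation at -33.3 °C: 1370 kJ/kg
vapour -33.3→0.133 °C: 72.215 kJ/kg
Δh = 70.97 + 1370 + 72.215 = 1513.2 kJ/kg
Q = ṁ·Δh = 33.91 kg/s × 1513.2 kJ/kg = 51312 kJ/s
|Q| = 51312 kW = 184720 MJ/h

Q = 185000 MJ/h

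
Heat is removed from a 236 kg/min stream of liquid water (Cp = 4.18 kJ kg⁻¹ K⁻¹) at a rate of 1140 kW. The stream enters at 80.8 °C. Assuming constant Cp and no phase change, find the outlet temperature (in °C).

Q = 1140 kW = 68400 kJ/min
ΔT = Q/(ṁ·Cp) = 68400/(236×4.18) = 69.337 K
T_out = 80.8 − 69.337 = 11.463 °C

T_out = 11.5 °C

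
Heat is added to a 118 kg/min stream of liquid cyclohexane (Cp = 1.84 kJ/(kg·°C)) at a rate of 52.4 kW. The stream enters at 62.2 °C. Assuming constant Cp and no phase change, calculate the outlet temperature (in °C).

T_out = 76.7 °C

Q = 52.4 kW = 3144 kJ/min
ΔT = Q/(ṁ·Cp) = 3144/(118×1.84) = 14.48 K
T_out = 62.2 + 14.48 = 76.68 °C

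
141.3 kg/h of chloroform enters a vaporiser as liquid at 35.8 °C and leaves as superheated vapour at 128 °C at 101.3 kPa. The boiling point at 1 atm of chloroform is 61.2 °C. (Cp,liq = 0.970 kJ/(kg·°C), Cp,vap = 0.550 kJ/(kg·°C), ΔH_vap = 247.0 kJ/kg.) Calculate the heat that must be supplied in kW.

liquid 35.8→61.2 °C: 24.638 kJ/kg
vaporisation at 61.2 °C: 247 kJ/kg
vapour 61.2→128 °C: 36.74 kJ/kg
Δh = 24.638 + 247 + 36.74 = 308.38 kJ/kg
Q = ṁ·Δh = 141.3 kg/h × 308.38 kJ/kg = 43574 kJ/h
|Q| = 12.104 kW

Q = 12.1 kW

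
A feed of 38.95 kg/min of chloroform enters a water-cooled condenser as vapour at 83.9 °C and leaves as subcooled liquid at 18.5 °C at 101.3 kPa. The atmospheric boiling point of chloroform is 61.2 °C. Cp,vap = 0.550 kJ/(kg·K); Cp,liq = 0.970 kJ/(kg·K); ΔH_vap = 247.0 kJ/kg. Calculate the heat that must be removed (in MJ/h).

Q_c = 703 MJ/h

vapour 83.9→61.2 °C: -12.485 kJ/kg
condensation at 61.2 °C: -247 kJ/kg
liquid 61.2→18.5 °C: -41.419 kJ/kg
Δh = -12.485 + -247 + -41.419 = -300.9 kJ/kg
Q = ṁ·Δh = 38.95 kg/min × -300.9 kJ/kg = -11720 kJ/min
|Q| = 195.34 kW = 703.21 MJ/h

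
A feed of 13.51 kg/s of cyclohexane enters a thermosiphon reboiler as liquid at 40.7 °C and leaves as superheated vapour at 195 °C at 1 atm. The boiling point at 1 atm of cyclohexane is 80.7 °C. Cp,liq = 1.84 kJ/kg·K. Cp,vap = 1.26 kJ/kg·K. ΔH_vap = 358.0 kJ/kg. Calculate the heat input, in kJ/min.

liquid 40.7→80.7 °C: 73.6 kJ/kg
vaporisation at 80.7 °C: 358 kJ/kg
vapour 80.7→195 °C: 144.02 kJ/kg
Δh = 73.6 + 358 + 144.02 = 575.62 kJ/kg
Q = ṁ·Δh = 13.51 kg/s × 575.62 kJ/kg = 7776.6 kJ/s
|Q| = 7776.6 kW = 466600 kJ/min

Q = 467000 kJ/min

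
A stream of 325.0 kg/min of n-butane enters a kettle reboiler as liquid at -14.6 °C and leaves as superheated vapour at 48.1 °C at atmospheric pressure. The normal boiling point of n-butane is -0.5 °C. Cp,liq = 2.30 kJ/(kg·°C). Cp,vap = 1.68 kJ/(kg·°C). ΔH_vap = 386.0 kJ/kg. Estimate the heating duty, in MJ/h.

liquid -14.6→-0.5 °C: 32.43 kJ/kg
vaporisation at -0.5 °C: 386 kJ/kg
vapour -0.5→48.1 °C: 81.648 kJ/kg
Δh = 32.43 + 386 + 81.648 = 500.08 kJ/kg
Q = ṁ·Δh = 325.0 kg/min × 500.08 kJ/kg = 162530 kJ/min
|Q| = 2708.8 kW = 9751.5 MJ/h

Q = 9750 MJ/h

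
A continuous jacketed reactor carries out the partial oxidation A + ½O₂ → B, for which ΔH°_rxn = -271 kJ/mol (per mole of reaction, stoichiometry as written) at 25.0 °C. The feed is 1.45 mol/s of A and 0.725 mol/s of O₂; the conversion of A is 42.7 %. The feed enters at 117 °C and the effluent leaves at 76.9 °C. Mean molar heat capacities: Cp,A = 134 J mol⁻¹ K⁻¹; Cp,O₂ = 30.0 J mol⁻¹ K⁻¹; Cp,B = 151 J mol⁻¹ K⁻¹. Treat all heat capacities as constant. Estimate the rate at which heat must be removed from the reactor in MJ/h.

Q_out = 635 MJ/h

Extent of reaction ξ = 0.427 × 1.45 = 0.61915 mol/s
Reaction term: ξ·ΔH°_rxn = 0.61915 × -271 = -167.79 kJ/s
Sensible, feed 117→25 °C: -19.877 kJ/s
Outlet flows (mol/s): A 0.83085, O₂ 0.41542, B 0.61915
Sensible, products 25→76.9 °C: 11.277 kJ/s
Q = ΔH = -176.39 kJ/s = -176.39 kW
Heat removed = 635 MJ/h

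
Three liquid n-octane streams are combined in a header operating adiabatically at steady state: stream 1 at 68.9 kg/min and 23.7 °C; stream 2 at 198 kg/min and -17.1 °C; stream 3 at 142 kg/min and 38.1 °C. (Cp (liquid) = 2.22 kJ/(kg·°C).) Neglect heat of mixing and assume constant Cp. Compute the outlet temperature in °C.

Adiabatic, steady state ⇒ Σ ṁᵢCp,ᵢ(T_out − Tᵢ) = 0
Σ ṁᵢCp,ᵢTᵢ = 68.9×2.22×23.7 + 198×2.22×-17.1 + 142×2.22×38.1 = 8119.3
Σ ṁᵢCp,ᵢ = 68.9×2.22 + 198×2.22 + 142×2.22 = 907.76
T_out = 8119.3 / 907.76 = 8.9443 °C

T_out = 8.94 °C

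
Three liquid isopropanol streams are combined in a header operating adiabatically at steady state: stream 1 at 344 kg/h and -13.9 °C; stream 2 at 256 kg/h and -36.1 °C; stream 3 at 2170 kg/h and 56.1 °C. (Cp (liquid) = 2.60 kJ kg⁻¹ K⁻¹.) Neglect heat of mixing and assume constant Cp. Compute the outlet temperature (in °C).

Adiabatic, steady state ⇒ Σ ṁᵢCp,ᵢ(T_out − Tᵢ) = 0
Σ ṁᵢCp,ᵢTᵢ = 344×2.60×-13.9 + 256×2.60×-36.1 + 2170×2.60×56.1 = 280060
Σ ṁᵢCp,ᵢ = 344×2.60 + 256×2.60 + 2170×2.60 = 7202
T_out = 280060 / 7202 = 38.886 °C

T_out = 38.9 °C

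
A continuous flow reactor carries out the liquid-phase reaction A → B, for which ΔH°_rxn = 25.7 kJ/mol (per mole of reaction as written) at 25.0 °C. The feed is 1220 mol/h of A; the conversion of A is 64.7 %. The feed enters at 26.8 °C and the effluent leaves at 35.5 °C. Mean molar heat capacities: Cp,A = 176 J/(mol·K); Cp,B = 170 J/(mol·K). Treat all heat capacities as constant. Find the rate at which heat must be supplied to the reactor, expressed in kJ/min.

Extent of reaction ξ = 0.647 × 1220 = 789.34 mol/h
Reaction term: ξ·ΔH°_rxn = 789.34 × 25.7 = 20286 kJ/h
Sensible, feed 26.8→25 °C: -386.5 kJ/h
Outlet flows (mol/h): A 430.66, B 789.34
Sensible, products 25→35.5 °C: 2204.8 kJ/h
Q = ΔH = 22104 kJ/h = 6.1401 kW
Heat supplied = 368.41 kJ/min

Q_in = 368 kJ/min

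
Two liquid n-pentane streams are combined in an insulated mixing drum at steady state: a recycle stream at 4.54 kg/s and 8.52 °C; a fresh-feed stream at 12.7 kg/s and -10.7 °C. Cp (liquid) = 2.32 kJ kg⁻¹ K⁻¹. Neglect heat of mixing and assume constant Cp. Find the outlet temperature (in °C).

T_out = -5.64 °C

Energy balance with Q = 0: Σ ṁᵢCp,ᵢ(T_out − Tᵢ) = 0
Σ ṁᵢCp,ᵢTᵢ = 4.54×2.32×8.52 + 12.7×2.32×-10.7 = -225.53
Σ ṁᵢCp,ᵢ = 4.54×2.32 + 12.7×2.32 = 39.997
T_out = -225.53 / 39.997 = -5.6386 °C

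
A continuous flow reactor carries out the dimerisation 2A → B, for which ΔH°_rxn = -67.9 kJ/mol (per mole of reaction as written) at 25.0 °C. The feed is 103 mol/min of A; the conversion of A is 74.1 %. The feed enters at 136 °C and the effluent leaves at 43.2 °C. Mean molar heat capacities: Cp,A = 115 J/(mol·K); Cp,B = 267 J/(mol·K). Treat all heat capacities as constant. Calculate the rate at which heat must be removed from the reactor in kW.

Extent of reaction ξ = 0.741 × 103 / 2 = 38.161 mol/min
Reaction term: ξ·ΔH°_rxn = 38.161 × -67.9 = -2591.2 kJ/min
Sensible, feed 136→25 °C: -1314.8 kJ/min
Outlet flows (mol/min): A 26.677, B 38.161
Sensible, products 25→43.2 °C: 241.28 kJ/min
Q = ΔH = -3664.7 kJ/min = -61.078 kW
Heat removed = 61.078 kW

Q_out = 61.1 kW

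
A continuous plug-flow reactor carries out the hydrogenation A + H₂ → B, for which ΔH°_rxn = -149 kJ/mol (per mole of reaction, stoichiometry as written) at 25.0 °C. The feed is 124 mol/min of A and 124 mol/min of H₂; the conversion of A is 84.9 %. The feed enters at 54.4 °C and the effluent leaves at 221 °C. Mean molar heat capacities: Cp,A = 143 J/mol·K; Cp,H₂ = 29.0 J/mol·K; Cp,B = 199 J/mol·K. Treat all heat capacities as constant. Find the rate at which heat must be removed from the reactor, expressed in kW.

Q_out = 193 kW

Extent of reaction ξ = 0.849 × 124 = 105.28 mol/min
Reaction term: ξ·ΔH°_rxn = 105.28 × -149 = -15686 kJ/min
Sensible, feed 54.4→25 °C: -627.04 kJ/min
Outlet flows (mol/min): A 18.724, H₂ 18.724, B 105.28
Sensible, products 25→221 °C: 4737.4 kJ/min
Q = ΔH = -11576 kJ/min = -192.93 kW
Heat removed = 192.93 kW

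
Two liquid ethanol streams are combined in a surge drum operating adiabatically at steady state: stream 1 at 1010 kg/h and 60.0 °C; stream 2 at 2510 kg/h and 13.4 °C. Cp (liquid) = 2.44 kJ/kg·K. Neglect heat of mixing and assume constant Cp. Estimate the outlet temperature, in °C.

T_out = 26.8 °C

Adiabatic, steady state ⇒ Σ ṁᵢCp,ᵢ(T_out − Tᵢ) = 0
Σ ṁᵢCp,ᵢTᵢ = 1010×2.44×60.0 + 2510×2.44×13.4 = 229930
Σ ṁᵢCp,ᵢ = 1010×2.44 + 2510×2.44 = 8588.8
T_out = 229930 / 8588.8 = 26.771 °C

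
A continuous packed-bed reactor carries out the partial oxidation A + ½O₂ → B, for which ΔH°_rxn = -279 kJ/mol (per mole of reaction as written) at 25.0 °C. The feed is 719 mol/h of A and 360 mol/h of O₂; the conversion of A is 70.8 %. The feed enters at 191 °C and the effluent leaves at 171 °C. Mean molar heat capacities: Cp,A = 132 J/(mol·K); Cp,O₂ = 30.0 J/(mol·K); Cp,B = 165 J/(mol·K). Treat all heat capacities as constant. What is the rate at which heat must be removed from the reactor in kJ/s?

Extent of reaction ξ = 0.708 × 719 = 509.05 mol/h
Reaction term: ξ·ΔH°_rxn = 509.05 × -279 = -142030 kJ/h
Sensible, feed 191→25 °C: -17548 kJ/h
Outlet flows (mol/h): A 209.95, O₂ 105.47, B 509.05
Sensible, products 25→171 °C: 16771 kJ/h
Q = ΔH = -142800 kJ/h = -39.667 kW
Heat removed = 39.667 kJ/s

Q_out = 39.7 kJ/s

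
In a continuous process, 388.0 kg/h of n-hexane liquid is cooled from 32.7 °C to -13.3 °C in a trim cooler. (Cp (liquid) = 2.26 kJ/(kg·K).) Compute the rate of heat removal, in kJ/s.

Q = ṁ·Cp·ΔT = 388.0 × 2.26 × (-13.3 − 32.7) = -40336 kJ/h
Converting: 40336 / 3600 s = 11.205 kW

Q_c = 11.2 kJ/s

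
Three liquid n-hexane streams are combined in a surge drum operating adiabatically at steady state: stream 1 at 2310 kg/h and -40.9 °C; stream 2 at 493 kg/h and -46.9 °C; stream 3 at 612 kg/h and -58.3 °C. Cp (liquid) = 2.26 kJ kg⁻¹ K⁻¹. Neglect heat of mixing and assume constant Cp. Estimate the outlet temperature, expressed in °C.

No heat crosses the boundary, so H_out = H_in.
Σ ṁᵢCp,ᵢTᵢ = 2310×2.26×-40.9 + 493×2.26×-46.9 + 612×2.26×-58.3 = -346410
Σ ṁᵢCp,ᵢ = 2310×2.26 + 493×2.26 + 612×2.26 = 7717.9
T_out = -346410 / 7717.9 = -44.884 °C

T_out = -44.9 °C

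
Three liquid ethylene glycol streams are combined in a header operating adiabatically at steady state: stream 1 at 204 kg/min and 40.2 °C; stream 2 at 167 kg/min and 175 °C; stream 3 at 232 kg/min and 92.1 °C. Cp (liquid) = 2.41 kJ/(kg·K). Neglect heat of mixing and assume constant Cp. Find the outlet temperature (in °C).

T_out = 97.5 °C

Adiabatic, steady state ⇒ Σ ṁᵢCp,ᵢ(T_out − Tᵢ) = 0
T_out = Σ ṁᵢCp,ᵢTᵢ / Σ ṁᵢCp,ᵢ
      = 141690 / 1453.2 = 97.501 °C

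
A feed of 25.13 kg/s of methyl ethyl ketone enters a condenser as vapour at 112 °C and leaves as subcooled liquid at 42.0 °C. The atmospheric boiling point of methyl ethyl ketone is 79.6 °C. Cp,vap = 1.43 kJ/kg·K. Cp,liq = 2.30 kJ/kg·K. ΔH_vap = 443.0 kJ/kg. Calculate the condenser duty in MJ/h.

Q_c = 52100 MJ/h

vapour 112→79.6 °C: -46.332 kJ/kg
condensation at 79.6 °C: -443 kJ/kg
liquid 79.6→42.0 °C: -86.48 kJ/kg
Δh = -46.332 + -443 + -86.48 = -575.81 kJ/kg
Q = ṁ·Δh = 25.13 kg/s × -575.81 kJ/kg = -14470 kJ/s
|Q| = 14470 kW = 52093 MJ/h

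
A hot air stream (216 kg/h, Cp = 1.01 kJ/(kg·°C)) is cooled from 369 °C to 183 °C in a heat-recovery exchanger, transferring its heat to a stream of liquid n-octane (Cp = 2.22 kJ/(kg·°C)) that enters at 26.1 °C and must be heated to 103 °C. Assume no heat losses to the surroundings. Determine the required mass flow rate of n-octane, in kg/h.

ṁ_c = 238 kg/h

Heat released by hot stream: Q = 216 × 1.01 × (369 − 183) = 40578 kJ/h
Energy balance on cold side (adiabatic exchanger): Q = ṁ_c·Cp_c·(T_c,out − T_c,in)
ṁ_c = 40578 / [2.22 × (103 − 26.1)] = 237.69 kg/h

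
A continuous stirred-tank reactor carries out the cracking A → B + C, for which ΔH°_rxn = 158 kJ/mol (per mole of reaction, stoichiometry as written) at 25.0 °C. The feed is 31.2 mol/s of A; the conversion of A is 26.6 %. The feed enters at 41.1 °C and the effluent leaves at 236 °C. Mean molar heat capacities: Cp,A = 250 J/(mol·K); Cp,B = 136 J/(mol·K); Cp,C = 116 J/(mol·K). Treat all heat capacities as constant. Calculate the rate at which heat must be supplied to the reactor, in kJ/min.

Q_in = 170000 kJ/min

Extent of reaction ξ = 0.266 × 31.2 = 8.2992 mol/s
Reaction term: ξ·ΔH°_rxn = 8.2992 × 158 = 1311.3 kJ/s
Sensible, feed 41.1→25 °C: -125.58 kJ/s
Outlet flows (mol/s): A 22.901, B 8.2992, C 8.2992
Sensible, products 25→236 °C: 1649.3 kJ/s
Q = ΔH = 2835 kJ/s = 2835 kW
Heat supplied = 170100 kJ/min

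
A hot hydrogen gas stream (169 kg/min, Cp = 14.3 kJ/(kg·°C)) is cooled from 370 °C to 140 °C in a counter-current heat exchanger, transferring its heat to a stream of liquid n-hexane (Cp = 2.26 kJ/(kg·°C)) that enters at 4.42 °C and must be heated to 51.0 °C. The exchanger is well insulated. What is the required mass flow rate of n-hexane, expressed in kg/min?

ṁ_c = 5280 kg/min

Heat released by hot stream: Q = 169 × 14.3 × (370 − 140) = 555840 kJ/min
Energy balance on cold side (adiabatic exchanger): Q = ṁ_c·Cp_c·(T_c,out − T_c,in)
ṁ_c = 555840 / [2.26 × (51.0 − 4.42)] = 5280.1 kg/min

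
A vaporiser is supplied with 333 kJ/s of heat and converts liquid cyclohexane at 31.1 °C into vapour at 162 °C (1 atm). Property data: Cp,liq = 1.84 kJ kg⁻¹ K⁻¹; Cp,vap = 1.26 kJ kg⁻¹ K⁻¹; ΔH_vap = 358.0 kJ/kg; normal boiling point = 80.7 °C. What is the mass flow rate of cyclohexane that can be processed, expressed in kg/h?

ṁ = 2170 kg/h

Δh = 1.84×(80.7−31.1) + 358.0 + 1.26×(162−80.7) = 551.7 kJ/kg
Q = 333 kJ/s = 333 kJ/s = 1.1988e+06 kJ/h
ṁ = Q/Δh = 1.1988e+06 / 551.7 = 2172.9 kg/h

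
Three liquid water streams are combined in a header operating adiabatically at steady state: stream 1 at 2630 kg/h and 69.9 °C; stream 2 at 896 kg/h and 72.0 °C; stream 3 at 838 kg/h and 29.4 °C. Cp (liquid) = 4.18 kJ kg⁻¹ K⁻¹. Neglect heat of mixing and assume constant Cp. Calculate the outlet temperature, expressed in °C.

T_out = 62.6 °C

No heat crosses the boundary, so H_out = H_in.
T_out = Σ ṁᵢCp,ᵢTᵢ / Σ ṁᵢCp,ᵢ
      = 1.1411e+06 / 18242 = 62.554 °C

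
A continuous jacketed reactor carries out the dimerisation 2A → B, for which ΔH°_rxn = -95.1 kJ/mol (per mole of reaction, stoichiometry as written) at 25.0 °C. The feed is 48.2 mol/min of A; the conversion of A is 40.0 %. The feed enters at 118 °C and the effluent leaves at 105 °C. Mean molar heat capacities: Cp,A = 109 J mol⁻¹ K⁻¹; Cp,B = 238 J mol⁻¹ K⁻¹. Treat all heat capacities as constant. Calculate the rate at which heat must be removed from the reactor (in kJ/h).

Q_out = 58200 kJ/h

Extent of reaction ξ = 0.400 × 48.2 / 2 = 9.64 mol/min
Reaction term: ξ·ΔH°_rxn = 9.64 × -95.1 = -916.76 kJ/min
Sensible, feed 118→25 °C: -488.6 kJ/min
Outlet flows (mol/min): A 28.92, B 9.64
Sensible, products 25→105 °C: 435.73 kJ/min
Q = ΔH = -969.64 kJ/min = -16.161 kW
Heat removed = 58178 kJ/h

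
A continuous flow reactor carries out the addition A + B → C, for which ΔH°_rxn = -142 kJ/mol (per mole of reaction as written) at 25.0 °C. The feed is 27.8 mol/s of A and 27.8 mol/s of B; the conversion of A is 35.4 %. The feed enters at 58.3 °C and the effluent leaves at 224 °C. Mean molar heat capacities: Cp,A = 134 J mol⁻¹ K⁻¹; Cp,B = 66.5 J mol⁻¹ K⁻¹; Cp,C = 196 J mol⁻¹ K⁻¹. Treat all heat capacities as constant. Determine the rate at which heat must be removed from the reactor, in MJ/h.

Q_out = 1740 MJ/h

Extent of reaction ξ = 0.354 × 27.8 = 9.8412 mol/s
Reaction term: ξ·ΔH°_rxn = 9.8412 × -142 = -1397.5 kJ/s
Sensible, feed 58.3→25 °C: -185.61 kJ/s
Outlet flows (mol/s): A 17.959, B 17.959, C 9.8412
Sensible, products 25→224 °C: 1100.4 kJ/s
Q = ΔH = -482.67 kJ/s = -482.67 kW
Heat removed = 1737.6 MJ/h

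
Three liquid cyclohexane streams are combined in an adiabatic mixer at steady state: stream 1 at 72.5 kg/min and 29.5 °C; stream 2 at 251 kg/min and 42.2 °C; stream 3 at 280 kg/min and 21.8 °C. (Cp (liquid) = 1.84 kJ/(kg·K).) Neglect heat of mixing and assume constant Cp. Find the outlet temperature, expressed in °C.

Adiabatic, steady state ⇒ Σ ṁᵢCp,ᵢ(T_out − Tᵢ) = 0
Σ ṁᵢCp,ᵢTᵢ = 72.5×1.84×29.5 + 251×1.84×42.2 + 280×1.84×21.8 = 34656
Σ ṁᵢCp,ᵢ = 72.5×1.84 + 251×1.84 + 280×1.84 = 1110.4
T_out = 34656 / 1110.4 = 31.21 °C

T_out = 31.2 °C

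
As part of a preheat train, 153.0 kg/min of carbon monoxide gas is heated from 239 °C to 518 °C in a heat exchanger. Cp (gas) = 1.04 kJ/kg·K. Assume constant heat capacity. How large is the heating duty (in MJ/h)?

Q = ṁ·Cp·ΔT = 153.0 × 1.04 × (518 − 239) = 44394 kJ/min
Converting: 44394 / 60 s = 739.91 kW
Heating duty = 2663.7 MJ/h

Q = 2660 MJ/h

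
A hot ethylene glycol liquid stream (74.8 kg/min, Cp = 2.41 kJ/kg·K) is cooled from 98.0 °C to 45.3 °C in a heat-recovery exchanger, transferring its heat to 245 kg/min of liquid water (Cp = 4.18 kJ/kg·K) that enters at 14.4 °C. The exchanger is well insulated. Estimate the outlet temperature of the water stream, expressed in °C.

Heat released by hot stream: Q = 74.8 × 2.41 × (98.0 − 45.3) = 9500.1 kJ/min
Energy balance on cold side (adiabatic exchanger): Q = ṁ_c·Cp_c·(T_c,out − T_c,in)
T_c,out = 14.4 + 9500.1/(245 × 4.18) = 23.677 °C

T_c,out = 23.7 °C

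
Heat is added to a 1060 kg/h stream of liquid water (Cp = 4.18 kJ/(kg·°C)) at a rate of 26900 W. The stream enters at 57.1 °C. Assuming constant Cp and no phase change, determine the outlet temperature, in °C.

T_out = 79.0 °C

Q = 26900 W = 96840 kJ/h
ΔT = Q/(ṁ·Cp) = 96840/(1060×4.18) = 21.856 K
T_out = 57.1 + 21.856 = 78.956 °C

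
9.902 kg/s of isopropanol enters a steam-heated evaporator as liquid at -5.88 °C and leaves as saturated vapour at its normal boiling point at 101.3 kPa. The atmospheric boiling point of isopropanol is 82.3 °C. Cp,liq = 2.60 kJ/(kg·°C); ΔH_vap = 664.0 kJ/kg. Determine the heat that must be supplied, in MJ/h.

Q = 31800 MJ/h

liquid -5.88→82.3 °C: 229.27 kJ/kg
vaporisation at 82.3 °C: 664 kJ/kg
Δh = 229.27 + 664 = 893.27 kJ/kg
Q = ṁ·Δh = 9.902 kg/s × 893.27 kJ/kg = 8845.1 kJ/s
|Q| = 8845.1 kW = 31843 MJ/h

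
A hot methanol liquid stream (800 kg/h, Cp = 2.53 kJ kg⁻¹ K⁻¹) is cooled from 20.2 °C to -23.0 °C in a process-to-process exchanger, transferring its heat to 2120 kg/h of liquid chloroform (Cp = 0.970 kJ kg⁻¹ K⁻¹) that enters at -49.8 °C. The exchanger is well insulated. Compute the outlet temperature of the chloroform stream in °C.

Heat released by hot stream: Q = 800 × 2.53 × (20.2 − -23.0) = 87437 kJ/h
Energy balance on cold side (adiabatic exchanger): Q = ṁ_c·Cp_c·(T_c,out − T_c,in)
T_c,out = -49.8 + 87437/(2120 × 0.970) = -7.2806 °C

T_c,out = -7.28 °C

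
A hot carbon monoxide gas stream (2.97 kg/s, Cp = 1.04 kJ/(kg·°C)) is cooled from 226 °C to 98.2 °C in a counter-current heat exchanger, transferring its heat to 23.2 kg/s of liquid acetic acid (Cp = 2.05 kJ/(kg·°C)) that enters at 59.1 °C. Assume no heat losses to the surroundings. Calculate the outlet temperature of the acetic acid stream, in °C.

Heat released by hot stream: Q = 2.97 × 1.04 × (226 − 98.2) = 394.75 kJ/s
Energy balance on cold side (adiabatic exchanger): Q = ṁ_c·Cp_c·(T_c,out − T_c,in)
T_c,out = 59.1 + 394.75/(23.2 × 2.05) = 67.4 °C

T_c,out = 67.4 °C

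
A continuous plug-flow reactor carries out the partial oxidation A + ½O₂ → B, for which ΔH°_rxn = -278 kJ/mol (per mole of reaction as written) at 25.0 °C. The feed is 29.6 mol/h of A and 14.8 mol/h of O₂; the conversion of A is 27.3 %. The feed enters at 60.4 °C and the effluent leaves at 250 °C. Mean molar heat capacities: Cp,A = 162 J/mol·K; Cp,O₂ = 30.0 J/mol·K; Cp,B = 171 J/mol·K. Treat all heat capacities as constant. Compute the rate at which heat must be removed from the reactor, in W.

Extent of reaction ξ = 0.273 × 29.6 = 8.0808 mol/h
Reaction term: ξ·ΔH°_rxn = 8.0808 × -278 = -2246.5 kJ/h
Sensible, feed 60.4→25 °C: -185.47 kJ/h
Outlet flows (mol/h): A 21.519, O₂ 10.76, B 8.0808
Sensible, products 25→250 °C: 1167.9 kJ/h
Q = ΔH = -1264 kJ/h = -0.35112 kW
Heat removed = 351.12 W

Q_out = 351 W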